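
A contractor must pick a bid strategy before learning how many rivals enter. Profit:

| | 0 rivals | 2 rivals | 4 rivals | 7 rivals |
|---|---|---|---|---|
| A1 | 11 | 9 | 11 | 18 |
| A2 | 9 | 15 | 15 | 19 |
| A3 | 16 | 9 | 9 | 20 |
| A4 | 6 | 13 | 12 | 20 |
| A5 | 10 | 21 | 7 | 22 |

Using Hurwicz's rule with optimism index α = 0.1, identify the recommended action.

A3

A1: 0.1·18 + 0.9·9 = 9.9
A2: 0.1·19 + 0.9·9 = 10
A3: 0.1·20 + 0.9·9 = 10.1
A4: 0.1·20 + 0.9·6 = 7.4
A5: 0.1·22 + 0.9·7 = 8.5
Highest Hurwicz score = 10.1 → A3.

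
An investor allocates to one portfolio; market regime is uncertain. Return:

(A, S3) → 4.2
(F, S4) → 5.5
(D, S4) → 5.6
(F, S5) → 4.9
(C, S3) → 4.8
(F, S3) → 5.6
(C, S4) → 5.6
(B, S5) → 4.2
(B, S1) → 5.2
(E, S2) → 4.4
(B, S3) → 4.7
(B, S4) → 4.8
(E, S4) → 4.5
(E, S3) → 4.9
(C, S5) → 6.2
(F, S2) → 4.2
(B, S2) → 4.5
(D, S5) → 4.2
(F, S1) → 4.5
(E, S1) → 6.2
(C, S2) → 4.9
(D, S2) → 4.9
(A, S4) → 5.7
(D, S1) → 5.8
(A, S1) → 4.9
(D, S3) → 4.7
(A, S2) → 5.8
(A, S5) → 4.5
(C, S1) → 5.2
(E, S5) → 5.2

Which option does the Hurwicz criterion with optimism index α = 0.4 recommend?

A: 0.4·5.8 + 0.6·4.2 = 4.84
B: 0.4·5.2 + 0.6·4.2 = 4.6
C: 0.4·6.2 + 0.6·4.8 = 5.36
D: 0.4·5.8 + 0.6·4.2 = 4.84
E: 0.4·6.2 + 0.6·4.4 = 5.12
F: 0.4·5.6 + 0.6·4.2 = 4.76
Highest Hurwicz score = 5.36 → C.

C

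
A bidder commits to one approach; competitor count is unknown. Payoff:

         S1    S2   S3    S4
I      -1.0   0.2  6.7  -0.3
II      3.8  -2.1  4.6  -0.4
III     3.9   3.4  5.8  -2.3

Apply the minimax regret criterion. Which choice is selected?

Column bests: S1=3.9, S2=3.4, S3=6.7, S4=-0.3.
I regrets: 4.9, 3.2, 0.0, 0.0 → max 4.9
II regrets: 0.1, 5.5, 2.1, 0.1 → max 5.5
III regrets: 0.0, 0.0, 0.9, 2.0 → max 2.0
Smallest max regret = 2.0 → III.

III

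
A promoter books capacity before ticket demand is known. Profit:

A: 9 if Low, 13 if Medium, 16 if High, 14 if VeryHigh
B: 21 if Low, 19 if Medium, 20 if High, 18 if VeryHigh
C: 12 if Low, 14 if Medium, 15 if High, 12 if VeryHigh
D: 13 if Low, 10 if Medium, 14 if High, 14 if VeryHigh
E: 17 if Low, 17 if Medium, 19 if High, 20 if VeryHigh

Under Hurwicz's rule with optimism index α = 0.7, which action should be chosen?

A: 0.7·16 + 0.3·9 = 13.9
B: 0.7·21 + 0.3·18 = 20.1
C: 0.7·15 + 0.3·12 = 14.1
D: 0.7·14 + 0.3·10 = 12.8
E: 0.7·20 + 0.3·17 = 19.1
Highest Hurwicz score = 20.1 → B.

B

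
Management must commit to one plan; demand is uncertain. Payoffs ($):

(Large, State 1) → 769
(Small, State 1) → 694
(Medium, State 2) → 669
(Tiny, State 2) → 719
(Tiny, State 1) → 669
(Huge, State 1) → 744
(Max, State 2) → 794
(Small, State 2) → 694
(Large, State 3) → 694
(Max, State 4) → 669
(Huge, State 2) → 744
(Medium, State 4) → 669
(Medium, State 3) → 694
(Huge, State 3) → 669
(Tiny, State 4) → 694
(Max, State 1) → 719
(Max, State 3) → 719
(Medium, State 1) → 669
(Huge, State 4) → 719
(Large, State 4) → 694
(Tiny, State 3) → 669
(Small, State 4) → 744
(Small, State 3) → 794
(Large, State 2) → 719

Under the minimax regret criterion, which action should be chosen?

Column bests: State 1=769, State 2=794, State 3=794, State 4=744.
Tiny regrets: 100, 75, 125, 50 → max 125
Small regrets: 75, 100, 0, 0 → max 100
Medium regrets: 100, 125, 100, 75 → max 125
Large regrets: 0, 75, 100, 50 → max 100
Huge regrets: 25, 50, 125, 25 → max 125
Max regrets: 50, 0, 75, 75 → max 75
Smallest max regret = 75 → Max.

Max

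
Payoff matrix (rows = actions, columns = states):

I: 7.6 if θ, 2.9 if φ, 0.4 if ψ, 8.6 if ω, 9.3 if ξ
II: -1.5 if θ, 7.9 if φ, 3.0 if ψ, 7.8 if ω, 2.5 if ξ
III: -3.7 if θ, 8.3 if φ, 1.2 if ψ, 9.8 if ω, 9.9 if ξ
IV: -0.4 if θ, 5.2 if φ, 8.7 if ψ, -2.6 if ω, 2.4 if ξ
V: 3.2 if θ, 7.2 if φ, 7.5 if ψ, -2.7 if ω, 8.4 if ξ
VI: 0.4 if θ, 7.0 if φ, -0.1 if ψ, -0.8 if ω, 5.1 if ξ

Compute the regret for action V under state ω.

12.5

Best payoff under ω is 9.8.
Regret = 9.8 − (-2.7) = 12.5.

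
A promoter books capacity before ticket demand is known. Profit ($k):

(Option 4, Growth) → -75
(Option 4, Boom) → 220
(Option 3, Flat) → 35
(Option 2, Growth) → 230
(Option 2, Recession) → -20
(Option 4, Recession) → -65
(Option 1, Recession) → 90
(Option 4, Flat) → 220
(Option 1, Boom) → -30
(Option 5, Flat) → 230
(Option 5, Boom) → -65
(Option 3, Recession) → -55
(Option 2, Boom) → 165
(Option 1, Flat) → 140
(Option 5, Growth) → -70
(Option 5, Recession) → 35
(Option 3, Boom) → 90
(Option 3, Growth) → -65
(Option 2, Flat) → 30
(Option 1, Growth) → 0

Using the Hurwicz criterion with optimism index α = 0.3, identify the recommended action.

Option 2

Option 1: 0.3·140 + 0.7·(-30) = 21
Option 2: 0.3·230 + 0.7·(-20) = 55
Option 3: 0.3·90 + 0.7·(-65) = -18.5
Option 4: 0.3·220 + 0.7·(-75) = 13.5
Option 5: 0.3·230 + 0.7·(-70) = 20
Highest Hurwicz score = 55 → Option 2.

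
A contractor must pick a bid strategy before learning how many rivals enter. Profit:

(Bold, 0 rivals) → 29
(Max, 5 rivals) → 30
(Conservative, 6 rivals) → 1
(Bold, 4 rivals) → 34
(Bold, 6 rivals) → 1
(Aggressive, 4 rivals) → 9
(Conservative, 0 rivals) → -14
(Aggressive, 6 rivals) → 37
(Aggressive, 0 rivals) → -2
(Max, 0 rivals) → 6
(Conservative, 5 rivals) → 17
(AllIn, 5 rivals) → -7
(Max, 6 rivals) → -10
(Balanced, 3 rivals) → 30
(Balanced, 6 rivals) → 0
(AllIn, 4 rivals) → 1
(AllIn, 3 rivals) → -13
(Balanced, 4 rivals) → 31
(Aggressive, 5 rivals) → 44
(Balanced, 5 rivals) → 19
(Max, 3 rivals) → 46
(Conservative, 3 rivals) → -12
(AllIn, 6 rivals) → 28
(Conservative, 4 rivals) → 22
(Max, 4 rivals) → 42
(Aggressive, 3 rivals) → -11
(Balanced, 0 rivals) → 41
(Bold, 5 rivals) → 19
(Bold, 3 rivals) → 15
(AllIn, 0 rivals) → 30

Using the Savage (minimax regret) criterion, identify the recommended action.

Column bests: 0 rivals=41, 3 rivals=46, 4 rivals=42, 5 rivals=44, 6 rivals=37.
Conservative regrets: 55, 58, 20, 27, 36 → max 58
Balanced regrets: 0, 16, 11, 25, 37 → max 37
Aggressive regrets: 43, 57, 33, 0, 0 → max 57
Bold regrets: 12, 31, 8, 25, 36 → max 36
AllIn regrets: 11, 59, 41, 51, 9 → max 59
Max regrets: 35, 0, 0, 14, 47 → max 47
Smallest max regret = 36 → Bold.

Bold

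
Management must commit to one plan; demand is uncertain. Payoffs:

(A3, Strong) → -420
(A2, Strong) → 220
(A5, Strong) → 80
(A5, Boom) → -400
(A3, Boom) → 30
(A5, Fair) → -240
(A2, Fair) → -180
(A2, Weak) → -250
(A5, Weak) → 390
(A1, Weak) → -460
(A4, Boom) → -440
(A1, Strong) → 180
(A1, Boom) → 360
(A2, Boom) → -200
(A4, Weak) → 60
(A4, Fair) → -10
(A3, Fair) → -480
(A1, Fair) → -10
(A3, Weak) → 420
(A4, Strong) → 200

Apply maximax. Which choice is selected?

Row maxima: A1=360, A2=220, A3=420, A4=200, A5=390
Best best-case = 420 → A3.

A3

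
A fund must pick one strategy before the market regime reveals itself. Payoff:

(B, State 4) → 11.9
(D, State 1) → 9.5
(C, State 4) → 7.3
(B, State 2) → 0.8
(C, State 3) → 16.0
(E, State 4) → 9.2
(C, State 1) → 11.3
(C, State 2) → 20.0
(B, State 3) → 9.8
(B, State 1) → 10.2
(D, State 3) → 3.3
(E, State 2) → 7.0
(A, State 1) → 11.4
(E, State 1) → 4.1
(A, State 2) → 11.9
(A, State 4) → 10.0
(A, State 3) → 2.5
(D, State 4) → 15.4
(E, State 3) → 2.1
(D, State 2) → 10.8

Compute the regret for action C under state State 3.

0.0

Best payoff under State 3 is 16.0.
Regret = 16.0 − 16.0 = 0.0.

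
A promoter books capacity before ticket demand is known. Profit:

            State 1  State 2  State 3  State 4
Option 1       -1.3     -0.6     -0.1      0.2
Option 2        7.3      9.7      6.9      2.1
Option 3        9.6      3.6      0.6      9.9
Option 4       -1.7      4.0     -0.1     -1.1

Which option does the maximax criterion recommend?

Option 3

Row maxima: Option 1=0.2, Option 2=9.7, Option 3=9.9, Option 4=4.0
Best best-case = 9.9 → Option 3.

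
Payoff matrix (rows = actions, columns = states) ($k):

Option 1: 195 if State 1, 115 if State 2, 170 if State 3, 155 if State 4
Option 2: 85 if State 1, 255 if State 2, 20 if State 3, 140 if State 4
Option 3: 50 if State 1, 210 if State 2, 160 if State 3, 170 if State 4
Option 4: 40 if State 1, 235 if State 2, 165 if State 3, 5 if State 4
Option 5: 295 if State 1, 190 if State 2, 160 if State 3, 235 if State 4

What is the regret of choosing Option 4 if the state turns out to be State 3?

Best payoff under State 3 is 170.
Regret = 170 − 165 = 5.

5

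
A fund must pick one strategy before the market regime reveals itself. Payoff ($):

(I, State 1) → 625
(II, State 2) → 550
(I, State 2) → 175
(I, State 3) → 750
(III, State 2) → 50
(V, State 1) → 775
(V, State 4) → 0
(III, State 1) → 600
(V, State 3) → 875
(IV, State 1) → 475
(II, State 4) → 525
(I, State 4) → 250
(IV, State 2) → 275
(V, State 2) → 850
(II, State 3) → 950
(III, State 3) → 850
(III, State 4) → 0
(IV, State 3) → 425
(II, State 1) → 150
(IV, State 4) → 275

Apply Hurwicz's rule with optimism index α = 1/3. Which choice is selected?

I: 1/3·750 + 2/3·175 = 1100/3
II: 1/3·950 + 2/3·150 = 1250/3
III: 1/3·850 + 2/3·0 = 850/3
IV: 1/3·475 + 2/3·275 = 1025/3
V: 1/3·875 + 2/3·0 = 875/3
Highest Hurwicz score = 1250/3 → II.

II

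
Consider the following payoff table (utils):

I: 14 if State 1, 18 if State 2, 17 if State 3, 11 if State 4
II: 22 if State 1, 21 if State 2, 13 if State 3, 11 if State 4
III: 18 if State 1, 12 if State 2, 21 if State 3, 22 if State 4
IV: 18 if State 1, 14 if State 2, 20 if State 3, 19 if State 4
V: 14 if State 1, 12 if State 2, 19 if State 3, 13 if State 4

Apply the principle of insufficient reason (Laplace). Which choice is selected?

III

Row averages: I=15, II=16.75, III=18.25, IV=17.75, V=14.5
Highest average = 18.25 → III.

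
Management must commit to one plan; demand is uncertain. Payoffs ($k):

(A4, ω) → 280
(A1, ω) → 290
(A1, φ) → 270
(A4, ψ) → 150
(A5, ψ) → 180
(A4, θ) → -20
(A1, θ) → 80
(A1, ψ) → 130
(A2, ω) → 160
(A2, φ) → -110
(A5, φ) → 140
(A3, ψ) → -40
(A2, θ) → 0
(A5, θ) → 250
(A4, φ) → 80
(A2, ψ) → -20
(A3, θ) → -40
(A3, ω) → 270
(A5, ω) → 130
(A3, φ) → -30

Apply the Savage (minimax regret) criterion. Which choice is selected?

A5

Column bests: θ=250, φ=270, ψ=180, ω=290.
A1 regrets: 170, 0, 50, 0 → max 170
A2 regrets: 250, 380, 200, 130 → max 380
A3 regrets: 290, 300, 220, 20 → max 300
A4 regrets: 270, 190, 30, 10 → max 270
A5 regrets: 0, 130, 0, 160 → max 160
Smallest max regret = 160 → A5.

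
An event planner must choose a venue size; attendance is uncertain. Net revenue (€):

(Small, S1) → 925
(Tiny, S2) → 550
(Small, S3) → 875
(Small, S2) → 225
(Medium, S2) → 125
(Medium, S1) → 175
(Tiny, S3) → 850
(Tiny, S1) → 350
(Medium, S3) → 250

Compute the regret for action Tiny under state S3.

25

Best payoff under S3 is 875.
Regret = 875 − 850 = 25.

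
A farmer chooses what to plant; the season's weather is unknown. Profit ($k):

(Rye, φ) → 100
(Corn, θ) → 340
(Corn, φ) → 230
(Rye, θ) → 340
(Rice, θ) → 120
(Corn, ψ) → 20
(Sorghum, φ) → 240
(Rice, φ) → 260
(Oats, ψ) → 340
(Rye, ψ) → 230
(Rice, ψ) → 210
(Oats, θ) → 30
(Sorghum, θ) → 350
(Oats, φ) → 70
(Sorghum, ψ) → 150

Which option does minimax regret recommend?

Column bests: θ=350, φ=260, ψ=340.
Rye regrets: 10, 160, 110 → max 160
Sorghum regrets: 0, 20, 190 → max 190
Oats regrets: 320, 190, 0 → max 320
Corn regrets: 10, 30, 320 → max 320
Rice regrets: 230, 0, 130 → max 230
Smallest max regret = 160 → Rye.

Rye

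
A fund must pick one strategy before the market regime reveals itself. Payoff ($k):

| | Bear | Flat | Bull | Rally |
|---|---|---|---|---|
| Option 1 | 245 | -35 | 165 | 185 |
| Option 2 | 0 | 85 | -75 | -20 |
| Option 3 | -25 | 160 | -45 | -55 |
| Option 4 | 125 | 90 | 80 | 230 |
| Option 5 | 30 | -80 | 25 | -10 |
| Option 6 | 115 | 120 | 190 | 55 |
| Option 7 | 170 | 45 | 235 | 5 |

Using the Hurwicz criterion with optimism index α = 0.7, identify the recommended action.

Option 4

Option 1: 0.7·245 + 0.3·(-35) = 161
Option 2: 0.7·85 + 0.3·(-75) = 37
Option 3: 0.7·160 + 0.3·(-55) = 95.5
Option 4: 0.7·230 + 0.3·80 = 185
Option 5: 0.7·30 + 0.3·(-80) = -3
Option 6: 0.7·190 + 0.3·55 = 149.5
Option 7: 0.7·235 + 0.3·5 = 166
Highest Hurwicz score = 185 → Option 4.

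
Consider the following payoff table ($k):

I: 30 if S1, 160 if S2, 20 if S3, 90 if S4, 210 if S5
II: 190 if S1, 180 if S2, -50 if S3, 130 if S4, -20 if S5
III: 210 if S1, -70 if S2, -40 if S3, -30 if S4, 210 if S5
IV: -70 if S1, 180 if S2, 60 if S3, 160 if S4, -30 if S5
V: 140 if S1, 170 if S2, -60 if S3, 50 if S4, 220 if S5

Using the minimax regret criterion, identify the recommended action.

V

Column bests: S1=210, S2=180, S3=60, S4=160, S5=220.
I regrets: 180, 20, 40, 70, 10 → max 180
II regrets: 20, 0, 110, 30, 240 → max 240
III regrets: 0, 250, 100, 190, 10 → max 250
IV regrets: 280, 0, 0, 0, 250 → max 280
V regrets: 70, 10, 120, 110, 0 → max 120
Smallest max regret = 120 → V.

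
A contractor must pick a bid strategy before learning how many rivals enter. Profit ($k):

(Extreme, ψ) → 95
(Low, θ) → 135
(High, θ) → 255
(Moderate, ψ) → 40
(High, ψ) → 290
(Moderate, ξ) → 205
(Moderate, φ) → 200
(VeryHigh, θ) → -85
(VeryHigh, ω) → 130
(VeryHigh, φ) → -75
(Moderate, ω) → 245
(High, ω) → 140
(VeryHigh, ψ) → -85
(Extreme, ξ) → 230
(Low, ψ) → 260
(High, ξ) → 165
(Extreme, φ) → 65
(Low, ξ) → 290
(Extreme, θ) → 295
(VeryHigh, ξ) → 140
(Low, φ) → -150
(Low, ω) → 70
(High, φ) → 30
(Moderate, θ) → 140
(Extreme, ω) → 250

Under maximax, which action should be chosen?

Row maxima: Low=290, Moderate=245, High=290, VeryHigh=140, Extreme=295
Best best-case = 295 → Extreme.

Extreme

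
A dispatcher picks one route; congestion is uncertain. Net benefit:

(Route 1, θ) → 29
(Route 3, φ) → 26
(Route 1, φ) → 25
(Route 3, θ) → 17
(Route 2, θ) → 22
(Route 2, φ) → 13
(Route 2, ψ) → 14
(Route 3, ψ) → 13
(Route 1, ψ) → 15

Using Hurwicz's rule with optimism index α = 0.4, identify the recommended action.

Route 1

Route 1: 0.4·29 + 0.6·15 = 20.6
Route 2: 0.4·22 + 0.6·13 = 16.6
Route 3: 0.4·26 + 0.6·13 = 18.2
Highest Hurwicz score = 20.6 → Route 1.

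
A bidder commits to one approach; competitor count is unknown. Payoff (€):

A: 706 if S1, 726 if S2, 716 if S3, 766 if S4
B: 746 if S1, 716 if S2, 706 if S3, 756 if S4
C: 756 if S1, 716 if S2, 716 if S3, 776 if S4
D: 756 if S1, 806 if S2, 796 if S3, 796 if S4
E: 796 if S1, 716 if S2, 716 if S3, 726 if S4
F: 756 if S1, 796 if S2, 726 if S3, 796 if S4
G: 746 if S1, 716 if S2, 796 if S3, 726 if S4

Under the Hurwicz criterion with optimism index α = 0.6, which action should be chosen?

A: 0.6·766 + 0.4·706 = 742
B: 0.6·756 + 0.4·706 = 736
C: 0.6·776 + 0.4·716 = 752
D: 0.6·806 + 0.4·756 = 786
E: 0.6·796 + 0.4·716 = 764
F: 0.6·796 + 0.4·726 = 768
G: 0.6·796 + 0.4·716 = 764
Highest Hurwicz score = 786 → D.

D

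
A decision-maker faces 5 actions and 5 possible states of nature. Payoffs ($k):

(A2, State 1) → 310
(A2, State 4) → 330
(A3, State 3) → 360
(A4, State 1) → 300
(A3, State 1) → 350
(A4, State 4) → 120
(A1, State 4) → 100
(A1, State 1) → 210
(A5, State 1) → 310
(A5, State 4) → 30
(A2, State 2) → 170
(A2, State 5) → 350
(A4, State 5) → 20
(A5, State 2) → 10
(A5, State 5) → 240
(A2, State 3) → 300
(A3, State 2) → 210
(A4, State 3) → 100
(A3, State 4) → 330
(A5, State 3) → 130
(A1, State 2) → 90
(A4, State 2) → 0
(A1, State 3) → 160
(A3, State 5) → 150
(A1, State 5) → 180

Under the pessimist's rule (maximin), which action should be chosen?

Row minima: A1=90, A2=170, A3=150, A4=0, A5=10
Best worst-case = 170 → A2.

A2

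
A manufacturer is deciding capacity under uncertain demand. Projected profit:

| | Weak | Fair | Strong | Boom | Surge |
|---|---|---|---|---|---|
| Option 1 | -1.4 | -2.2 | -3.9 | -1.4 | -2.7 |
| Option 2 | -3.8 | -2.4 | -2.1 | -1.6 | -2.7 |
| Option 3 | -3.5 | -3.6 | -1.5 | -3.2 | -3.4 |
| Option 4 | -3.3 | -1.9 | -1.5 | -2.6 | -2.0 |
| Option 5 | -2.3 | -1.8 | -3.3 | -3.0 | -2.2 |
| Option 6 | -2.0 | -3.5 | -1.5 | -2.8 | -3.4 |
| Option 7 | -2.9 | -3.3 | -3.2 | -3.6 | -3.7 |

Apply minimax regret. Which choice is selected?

Option 6

Column bests: Weak=-1.4, Fair=-1.8, Strong=-1.5, Boom=-1.4, Surge=-2.0.
Option 1 regrets: 0.0, 0.4, 2.4, 0.0, 0.7 → max 2.4
Option 2 regrets: 2.4, 0.6, 0.6, 0.2, 0.7 → max 2.4
Option 3 regrets: 2.1, 1.8, 0.0, 1.8, 1.4 → max 2.1
Option 4 regrets: 1.9, 0.1, 0.0, 1.2, 0.0 → max 1.9
Option 5 regrets: 0.9, 0.0, 1.8, 1.6, 0.2 → max 1.8
Option 6 regrets: 0.6, 1.7, 0.0, 1.4, 1.4 → max 1.7
Option 7 regrets: 1.5, 1.5, 1.7, 2.2, 1.7 → max 2.2
Smallest max regret = 1.7 → Option 6.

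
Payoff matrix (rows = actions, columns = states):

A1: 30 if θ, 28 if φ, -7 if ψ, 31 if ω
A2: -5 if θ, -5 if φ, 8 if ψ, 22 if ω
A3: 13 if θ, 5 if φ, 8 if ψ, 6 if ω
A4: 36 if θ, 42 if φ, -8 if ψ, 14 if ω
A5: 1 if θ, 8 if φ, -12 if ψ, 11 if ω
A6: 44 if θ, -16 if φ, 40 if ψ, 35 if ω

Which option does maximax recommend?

A6

Row maxima: A1=31, A2=22, A3=13, A4=42, A5=11, A6=44
Best best-case = 44 → A6.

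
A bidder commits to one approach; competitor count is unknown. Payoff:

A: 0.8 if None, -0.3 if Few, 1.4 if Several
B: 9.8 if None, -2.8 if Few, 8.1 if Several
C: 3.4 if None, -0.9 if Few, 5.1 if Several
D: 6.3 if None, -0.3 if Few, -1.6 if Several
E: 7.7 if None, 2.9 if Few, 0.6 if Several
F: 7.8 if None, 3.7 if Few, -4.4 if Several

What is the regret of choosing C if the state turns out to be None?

6.4

Best payoff under None is 9.8.
Regret = 9.8 − 3.4 = 6.4.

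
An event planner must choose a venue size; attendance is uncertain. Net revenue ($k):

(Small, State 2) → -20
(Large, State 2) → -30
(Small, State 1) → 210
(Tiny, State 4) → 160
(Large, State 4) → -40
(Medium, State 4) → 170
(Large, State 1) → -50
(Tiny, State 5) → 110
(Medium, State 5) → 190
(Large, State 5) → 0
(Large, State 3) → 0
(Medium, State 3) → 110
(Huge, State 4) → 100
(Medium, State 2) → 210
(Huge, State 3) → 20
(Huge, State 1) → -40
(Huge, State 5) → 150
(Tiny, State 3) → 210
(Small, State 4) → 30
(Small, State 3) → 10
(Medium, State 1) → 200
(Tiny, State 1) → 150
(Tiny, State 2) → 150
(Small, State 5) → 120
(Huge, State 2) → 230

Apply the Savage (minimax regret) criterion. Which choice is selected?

Column bests: State 1=210, State 2=230, State 3=210, State 4=170, State 5=190.
Tiny regrets: 60, 80, 0, 10, 80 → max 80
Small regrets: 0, 250, 200, 140, 70 → max 250
Medium regrets: 10, 20, 100, 0, 0 → max 100
Large regrets: 260, 260, 210, 210, 190 → max 260
Huge regrets: 250, 0, 190, 70, 40 → max 250
Smallest max regret = 80 → Tiny.

Tiny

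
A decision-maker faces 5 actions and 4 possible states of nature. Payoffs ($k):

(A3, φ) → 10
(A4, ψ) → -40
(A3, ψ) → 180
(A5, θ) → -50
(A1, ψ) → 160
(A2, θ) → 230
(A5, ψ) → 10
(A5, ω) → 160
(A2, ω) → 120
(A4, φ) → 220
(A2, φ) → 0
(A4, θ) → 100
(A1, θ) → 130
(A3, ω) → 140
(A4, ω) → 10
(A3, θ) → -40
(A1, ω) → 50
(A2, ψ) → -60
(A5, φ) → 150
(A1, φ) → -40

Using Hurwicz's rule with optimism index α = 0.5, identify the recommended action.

A1: 0.5·160 + 0.5·(-40) = 60
A2: 0.5·230 + 0.5·(-60) = 85
A3: 0.5·180 + 0.5·(-40) = 70
A4: 0.5·220 + 0.5·(-40) = 90
A5: 0.5·160 + 0.5·(-50) = 55
Highest Hurwicz score = 90 → A4.

A4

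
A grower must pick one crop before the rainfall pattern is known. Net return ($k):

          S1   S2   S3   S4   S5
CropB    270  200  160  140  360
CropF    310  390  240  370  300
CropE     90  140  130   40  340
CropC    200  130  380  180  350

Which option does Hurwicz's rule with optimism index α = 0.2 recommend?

CropF

CropB: 0.2·360 + 0.8·140 = 184
CropF: 0.2·390 + 0.8·240 = 270
CropE: 0.2·340 + 0.8·40 = 100
CropC: 0.2·380 + 0.8·130 = 180
Highest Hurwicz score = 270 → CropF.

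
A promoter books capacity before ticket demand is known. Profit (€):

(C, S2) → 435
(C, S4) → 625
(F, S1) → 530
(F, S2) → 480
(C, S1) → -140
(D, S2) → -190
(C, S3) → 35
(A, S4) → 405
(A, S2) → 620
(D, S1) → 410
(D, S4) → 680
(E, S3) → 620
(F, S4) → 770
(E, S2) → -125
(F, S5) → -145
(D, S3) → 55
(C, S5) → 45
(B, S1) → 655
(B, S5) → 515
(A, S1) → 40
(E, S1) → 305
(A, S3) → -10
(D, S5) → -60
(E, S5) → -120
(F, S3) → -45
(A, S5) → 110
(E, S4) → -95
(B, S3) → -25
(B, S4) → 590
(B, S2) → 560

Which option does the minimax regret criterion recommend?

Column bests: S1=655, S2=620, S3=620, S4=770, S5=515.
A regrets: 615, 0, 630, 365, 405 → max 630
B regrets: 0, 60, 645, 180, 0 → max 645
C regrets: 795, 185, 585, 145, 470 → max 795
D regrets: 245, 810, 565, 90, 575 → max 810
E regrets: 350, 745, 0, 865, 635 → max 865
F regrets: 125, 140, 665, 0, 660 → max 665
Smallest max regret = 630 → A.

A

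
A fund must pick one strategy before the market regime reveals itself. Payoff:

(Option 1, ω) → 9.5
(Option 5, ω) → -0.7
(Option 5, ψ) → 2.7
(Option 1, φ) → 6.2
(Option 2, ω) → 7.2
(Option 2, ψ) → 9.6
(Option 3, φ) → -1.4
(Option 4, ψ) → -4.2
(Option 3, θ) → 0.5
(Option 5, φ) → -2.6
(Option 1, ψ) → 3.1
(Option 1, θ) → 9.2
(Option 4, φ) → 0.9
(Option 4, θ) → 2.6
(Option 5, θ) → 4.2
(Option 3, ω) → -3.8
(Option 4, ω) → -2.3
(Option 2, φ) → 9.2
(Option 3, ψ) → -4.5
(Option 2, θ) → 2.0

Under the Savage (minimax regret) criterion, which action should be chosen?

Option 1

Column bests: θ=9.2, φ=9.2, ψ=9.6, ω=9.5.
Option 1 regrets: 0.0, 3.0, 6.5, 0.0 → max 6.5
Option 2 regrets: 7.2, 0.0, 0.0, 2.3 → max 7.2
Option 3 regrets: 8.7, 10.6, 14.1, 13.3 → max 14.1
Option 4 regrets: 6.6, 8.3, 13.8, 11.8 → max 13.8
Option 5 regrets: 5.0, 11.8, 6.9, 10.2 → max 11.8
Smallest max regret = 6.5 → Option 1.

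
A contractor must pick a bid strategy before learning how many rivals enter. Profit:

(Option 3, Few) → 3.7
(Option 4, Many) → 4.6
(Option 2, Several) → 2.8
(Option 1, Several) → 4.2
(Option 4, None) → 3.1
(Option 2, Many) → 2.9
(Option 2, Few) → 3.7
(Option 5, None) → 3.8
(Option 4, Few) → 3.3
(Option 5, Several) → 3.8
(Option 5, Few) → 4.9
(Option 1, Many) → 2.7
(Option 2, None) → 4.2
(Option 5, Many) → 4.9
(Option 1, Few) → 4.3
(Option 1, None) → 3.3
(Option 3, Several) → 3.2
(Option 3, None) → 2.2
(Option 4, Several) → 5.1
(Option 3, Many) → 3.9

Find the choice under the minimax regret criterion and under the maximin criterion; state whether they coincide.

minimax regret → Option 5; maximin → Option 5 (agree)

Column bests: None=4.2, Few=4.9, Several=5.1, Many=4.9.
Option 1 regrets: 0.9, 0.6, 0.9, 2.2 → max 2.2
Option 2 regrets: 0.0, 1.2, 2.3, 2.0 → max 2.3
Option 3 regrets: 2.0, 1.2, 1.9, 1.0 → max 2.0
Option 4 regrets: 1.1, 1.6, 0.0, 0.3 → max 1.6
Option 5 regrets: 0.4, 0.0, 1.3, 0.0 → max 1.3
Smallest max regret = 1.3 → Option 5.
Row minima: Option 1=2.7, Option 2=2.8, Option 3=2.2, Option 4=3.1, Option 5=3.8
Best worst-case = 3.8 → Option 5.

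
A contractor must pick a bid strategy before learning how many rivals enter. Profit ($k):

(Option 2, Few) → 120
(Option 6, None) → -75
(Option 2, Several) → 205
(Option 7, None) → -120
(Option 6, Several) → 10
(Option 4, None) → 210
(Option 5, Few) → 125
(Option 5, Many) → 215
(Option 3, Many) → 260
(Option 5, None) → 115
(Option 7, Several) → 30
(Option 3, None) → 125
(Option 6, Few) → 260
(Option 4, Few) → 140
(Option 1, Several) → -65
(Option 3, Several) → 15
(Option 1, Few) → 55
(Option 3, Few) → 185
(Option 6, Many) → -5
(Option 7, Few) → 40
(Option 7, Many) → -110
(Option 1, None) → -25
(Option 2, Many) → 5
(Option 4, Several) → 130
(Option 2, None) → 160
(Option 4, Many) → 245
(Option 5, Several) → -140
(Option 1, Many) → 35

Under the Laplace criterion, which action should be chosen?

Option 4

Row averages: Option 1=0, Option 2=122.5, Option 3=146.25, Option 4=181.25, Option 5=78.75, Option 6=47.5, Option 7=-40
Highest average = 181.25 → Option 4.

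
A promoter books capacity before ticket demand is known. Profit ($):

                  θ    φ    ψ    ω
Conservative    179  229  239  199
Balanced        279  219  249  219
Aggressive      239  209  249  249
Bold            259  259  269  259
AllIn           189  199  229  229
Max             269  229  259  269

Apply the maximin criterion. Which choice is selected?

Bold

Row minima: Conservative=179, Balanced=219, Aggressive=209, Bold=259, AllIn=189, Max=229
Best worst-case = 259 → Bold.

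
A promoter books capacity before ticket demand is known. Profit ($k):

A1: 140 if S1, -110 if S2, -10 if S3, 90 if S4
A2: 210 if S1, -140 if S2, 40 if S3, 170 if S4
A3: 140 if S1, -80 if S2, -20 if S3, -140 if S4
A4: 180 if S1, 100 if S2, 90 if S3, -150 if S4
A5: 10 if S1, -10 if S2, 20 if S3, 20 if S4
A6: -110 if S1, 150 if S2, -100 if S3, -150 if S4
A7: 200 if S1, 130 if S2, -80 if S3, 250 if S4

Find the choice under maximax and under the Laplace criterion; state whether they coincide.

Row maxima: A1=140, A2=210, A3=140, A4=180, A5=20, A6=150, A7=250
Best best-case = 250 → A7.
Row averages: A1=27.5, A2=70, A3=-25, A4=55, A5=10, A6=-52.5, A7=125
Highest average = 125 → A7.

maximax → A7; laplace → A7 (agree)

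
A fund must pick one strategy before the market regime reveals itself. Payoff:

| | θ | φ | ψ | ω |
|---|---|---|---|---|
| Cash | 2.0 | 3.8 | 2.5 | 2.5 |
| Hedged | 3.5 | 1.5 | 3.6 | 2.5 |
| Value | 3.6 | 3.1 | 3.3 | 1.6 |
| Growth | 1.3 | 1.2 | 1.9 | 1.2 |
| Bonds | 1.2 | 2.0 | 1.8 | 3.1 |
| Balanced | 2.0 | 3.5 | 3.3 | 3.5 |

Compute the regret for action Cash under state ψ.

Best payoff under ψ is 3.6.
Regret = 3.6 − 2.5 = 1.1.

1.1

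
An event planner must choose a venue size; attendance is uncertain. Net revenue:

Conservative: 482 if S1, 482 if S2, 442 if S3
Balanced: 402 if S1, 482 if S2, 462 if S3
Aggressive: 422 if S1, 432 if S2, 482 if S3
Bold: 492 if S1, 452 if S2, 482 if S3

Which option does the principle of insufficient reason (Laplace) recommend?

Row averages: Conservative=1406/3, Balanced=1346/3, Aggressive=1336/3, Bold=1426/3
Highest average = 1426/3 → Bold.

Bold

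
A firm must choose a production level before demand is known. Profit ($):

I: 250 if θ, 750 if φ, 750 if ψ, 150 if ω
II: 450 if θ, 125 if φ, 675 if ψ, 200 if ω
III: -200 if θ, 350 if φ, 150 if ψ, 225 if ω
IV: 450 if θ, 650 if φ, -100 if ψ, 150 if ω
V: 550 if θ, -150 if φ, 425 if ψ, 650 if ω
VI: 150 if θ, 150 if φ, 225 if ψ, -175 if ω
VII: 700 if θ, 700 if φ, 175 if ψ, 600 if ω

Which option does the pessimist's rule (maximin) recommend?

Row minima: I=150, II=125, III=-200, IV=-100, V=-150, VI=-175, VII=175
Best worst-case = 175 → VII.

VII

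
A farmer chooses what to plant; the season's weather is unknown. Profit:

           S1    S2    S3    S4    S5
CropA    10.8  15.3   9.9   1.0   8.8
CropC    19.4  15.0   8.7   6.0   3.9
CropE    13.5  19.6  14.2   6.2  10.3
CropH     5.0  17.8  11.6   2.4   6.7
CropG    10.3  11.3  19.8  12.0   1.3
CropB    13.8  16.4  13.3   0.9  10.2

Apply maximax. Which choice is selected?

CropG

Row maxima: CropA=15.3, CropC=19.4, CropE=19.6, CropH=17.8, CropG=19.8, CropB=16.4
Best best-case = 19.8 → CropG.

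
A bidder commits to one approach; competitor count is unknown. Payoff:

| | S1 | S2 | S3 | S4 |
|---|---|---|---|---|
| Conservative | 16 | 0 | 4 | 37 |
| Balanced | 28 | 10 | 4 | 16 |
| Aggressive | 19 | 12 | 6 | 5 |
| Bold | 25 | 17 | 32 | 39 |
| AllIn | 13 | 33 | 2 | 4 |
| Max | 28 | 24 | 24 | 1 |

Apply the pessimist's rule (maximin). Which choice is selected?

Bold

Row minima: Conservative=0, Balanced=4, Aggressive=5, Bold=17, AllIn=2, Max=1
Best worst-case = 17 → Bold.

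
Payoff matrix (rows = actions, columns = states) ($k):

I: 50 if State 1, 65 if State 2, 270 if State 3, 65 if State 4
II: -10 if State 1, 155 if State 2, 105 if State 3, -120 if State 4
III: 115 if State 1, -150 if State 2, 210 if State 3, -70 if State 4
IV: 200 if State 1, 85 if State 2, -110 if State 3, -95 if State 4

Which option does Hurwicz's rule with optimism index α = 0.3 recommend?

I: 0.3·270 + 0.7·50 = 116
II: 0.3·155 + 0.7·(-120) = -37.5
III: 0.3·210 + 0.7·(-150) = -42
IV: 0.3·200 + 0.7·(-110) = -17
Highest Hurwicz score = 116 → I.

I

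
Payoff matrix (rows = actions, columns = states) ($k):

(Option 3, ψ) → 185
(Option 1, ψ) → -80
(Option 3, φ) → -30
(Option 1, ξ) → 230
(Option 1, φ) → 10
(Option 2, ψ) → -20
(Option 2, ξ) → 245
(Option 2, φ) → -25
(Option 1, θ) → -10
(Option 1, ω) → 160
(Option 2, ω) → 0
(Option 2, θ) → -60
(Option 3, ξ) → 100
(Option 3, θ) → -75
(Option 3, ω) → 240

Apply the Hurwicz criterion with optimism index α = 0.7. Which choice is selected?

Option 2

Option 1: 0.7·230 + 0.3·(-80) = 137
Option 2: 0.7·245 + 0.3·(-60) = 153.5
Option 3: 0.7·240 + 0.3·(-75) = 145.5
Highest Hurwicz score = 153.5 → Option 2.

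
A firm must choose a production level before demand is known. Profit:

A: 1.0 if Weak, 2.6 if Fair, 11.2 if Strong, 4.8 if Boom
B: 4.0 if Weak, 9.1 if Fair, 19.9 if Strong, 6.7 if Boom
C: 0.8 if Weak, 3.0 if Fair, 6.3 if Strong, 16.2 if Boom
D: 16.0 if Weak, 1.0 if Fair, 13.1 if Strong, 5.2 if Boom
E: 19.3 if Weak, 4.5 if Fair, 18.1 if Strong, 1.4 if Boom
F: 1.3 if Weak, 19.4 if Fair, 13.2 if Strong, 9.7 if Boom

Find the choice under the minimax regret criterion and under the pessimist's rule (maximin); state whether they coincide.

minimax regret → E; maximin → B (disagree)

Column bests: Weak=19.3, Fair=19.4, Strong=19.9, Boom=16.2.
A regrets: 18.3, 16.8, 8.7, 11.4 → max 18.3
B regrets: 15.3, 10.3, 0.0, 9.5 → max 15.3
C regrets: 18.5, 16.4, 13.6, 0.0 → max 18.5
D regrets: 3.3, 18.4, 6.8, 11.0 → max 18.4
E regrets: 0.0, 14.9, 1.8, 14.8 → max 14.9
F regrets: 18.0, 0.0, 6.7, 6.5 → max 18.0
Smallest max regret = 14.9 → E.
Row minima: A=1.0, B=4.0, C=0.8, D=1.0, E=1.4, F=1.3
Best worst-case = 4.0 → B.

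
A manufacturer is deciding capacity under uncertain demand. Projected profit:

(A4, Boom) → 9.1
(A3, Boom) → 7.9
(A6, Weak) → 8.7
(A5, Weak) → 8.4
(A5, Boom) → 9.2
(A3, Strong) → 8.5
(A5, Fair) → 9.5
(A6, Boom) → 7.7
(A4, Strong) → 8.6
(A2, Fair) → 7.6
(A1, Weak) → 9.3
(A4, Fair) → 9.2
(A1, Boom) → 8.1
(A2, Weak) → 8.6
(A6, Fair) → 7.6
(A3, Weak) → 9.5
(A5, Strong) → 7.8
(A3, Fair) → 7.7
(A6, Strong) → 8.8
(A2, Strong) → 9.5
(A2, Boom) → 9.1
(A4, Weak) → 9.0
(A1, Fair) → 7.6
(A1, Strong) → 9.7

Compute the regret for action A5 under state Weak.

1.1

Best payoff under Weak is 9.5.
Regret = 9.5 − 8.4 = 1.1.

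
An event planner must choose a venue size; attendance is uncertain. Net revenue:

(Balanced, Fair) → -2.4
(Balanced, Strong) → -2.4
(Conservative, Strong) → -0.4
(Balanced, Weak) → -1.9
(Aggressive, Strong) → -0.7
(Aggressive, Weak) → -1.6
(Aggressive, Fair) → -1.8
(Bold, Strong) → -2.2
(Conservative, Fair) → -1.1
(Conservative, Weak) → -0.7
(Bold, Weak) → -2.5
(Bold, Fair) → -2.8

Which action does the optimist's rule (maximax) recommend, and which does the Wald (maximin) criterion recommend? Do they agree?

Row maxima: Conservative=-0.4, Balanced=-1.9, Aggressive=-0.7, Bold=-2.2
Best best-case = -0.4 → Conservative.
Row minima: Conservative=-1.1, Balanced=-2.4, Aggressive=-1.8, Bold=-2.8
Best worst-case = -1.1 → Conservative.

maximax → Conservative; maximin → Conservative (agree)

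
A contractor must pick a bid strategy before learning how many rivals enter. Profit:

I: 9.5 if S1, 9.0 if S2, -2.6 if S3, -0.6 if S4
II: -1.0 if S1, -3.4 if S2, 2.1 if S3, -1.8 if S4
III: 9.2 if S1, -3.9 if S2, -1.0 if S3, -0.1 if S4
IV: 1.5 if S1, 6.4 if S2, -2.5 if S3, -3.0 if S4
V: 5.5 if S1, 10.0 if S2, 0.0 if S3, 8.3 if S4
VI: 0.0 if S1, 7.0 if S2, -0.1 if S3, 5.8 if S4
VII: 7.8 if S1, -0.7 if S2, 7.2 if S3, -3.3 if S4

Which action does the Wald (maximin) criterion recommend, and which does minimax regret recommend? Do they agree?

maximin → V; minimax regret → V (agree)

Row minima: I=-2.6, II=-3.4, III=-3.9, IV=-3.0, V=0.0, VI=-0.1, VII=-3.3
Best worst-case = 0.0 → V.
Column bests: S1=9.5, S2=10.0, S3=7.2, S4=8.3.
I regrets: 0.0, 1.0, 9.8, 8.9 → max 9.8
II regrets: 10.5, 13.4, 5.1, 10.1 → max 13.4
III regrets: 0.3, 13.9, 8.2, 8.4 → max 13.9
IV regrets: 8.0, 3.6, 9.7, 11.3 → max 11.3
V regrets: 4.0, 0.0, 7.2, 0.0 → max 7.2
VI regrets: 9.5, 3.0, 7.3, 2.5 → max 9.5
VII regrets: 1.7, 10.7, 0.0, 11.6 → max 11.6
Smallest max regret = 7.2 → V.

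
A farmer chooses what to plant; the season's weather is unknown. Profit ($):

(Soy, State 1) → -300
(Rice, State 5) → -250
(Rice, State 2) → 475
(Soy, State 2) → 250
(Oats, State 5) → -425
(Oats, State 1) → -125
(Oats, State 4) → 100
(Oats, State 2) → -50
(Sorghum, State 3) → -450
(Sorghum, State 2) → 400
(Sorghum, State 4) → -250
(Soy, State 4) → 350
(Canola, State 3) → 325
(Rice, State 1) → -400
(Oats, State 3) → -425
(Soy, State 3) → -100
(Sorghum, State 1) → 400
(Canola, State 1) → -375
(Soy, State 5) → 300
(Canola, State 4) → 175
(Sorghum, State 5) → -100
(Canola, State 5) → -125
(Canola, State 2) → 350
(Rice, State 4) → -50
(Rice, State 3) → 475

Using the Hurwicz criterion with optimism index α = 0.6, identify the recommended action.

Rice

Rice: 0.6·475 + 0.4·(-400) = 125
Canola: 0.6·350 + 0.4·(-375) = 60
Oats: 0.6·100 + 0.4·(-425) = -110
Soy: 0.6·350 + 0.4·(-300) = 90
Sorghum: 0.6·400 + 0.4·(-450) = 60
Highest Hurwicz score = 125 → Rice.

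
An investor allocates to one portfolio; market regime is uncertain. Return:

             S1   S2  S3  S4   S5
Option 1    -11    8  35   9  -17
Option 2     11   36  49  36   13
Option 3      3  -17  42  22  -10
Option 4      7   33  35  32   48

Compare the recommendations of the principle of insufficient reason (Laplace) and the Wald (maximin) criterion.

Row averages: Option 1=4.8, Option 2=29, Option 3=8, Option 4=31
Highest average = 31 → Option 4.
Row minima: Option 1=-17, Option 2=11, Option 3=-17, Option 4=7
Best worst-case = 11 → Option 2.

laplace → Option 4; maximin → Option 2 (disagree)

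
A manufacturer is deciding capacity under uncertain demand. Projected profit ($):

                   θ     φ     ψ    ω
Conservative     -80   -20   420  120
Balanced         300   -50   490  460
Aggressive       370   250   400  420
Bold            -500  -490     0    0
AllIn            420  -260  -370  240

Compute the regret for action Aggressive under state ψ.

90

Best payoff under ψ is 490.
Regret = 490 − 400 = 90.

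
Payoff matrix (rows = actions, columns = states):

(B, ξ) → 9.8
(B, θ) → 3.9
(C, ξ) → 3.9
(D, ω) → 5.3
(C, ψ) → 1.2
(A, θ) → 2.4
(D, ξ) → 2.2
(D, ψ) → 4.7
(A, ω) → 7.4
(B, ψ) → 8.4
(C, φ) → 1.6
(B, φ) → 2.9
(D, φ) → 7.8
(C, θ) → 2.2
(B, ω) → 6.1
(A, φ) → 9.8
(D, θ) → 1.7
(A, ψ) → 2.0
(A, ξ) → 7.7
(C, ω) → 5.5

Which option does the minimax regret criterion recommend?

A

Column bests: θ=3.9, φ=9.8, ψ=8.4, ω=7.4, ξ=9.8.
A regrets: 1.5, 0.0, 6.4, 0.0, 2.1 → max 6.4
B regrets: 0.0, 6.9, 0.0, 1.3, 0.0 → max 6.9
C regrets: 1.7, 8.2, 7.2, 1.9, 5.9 → max 8.2
D regrets: 2.2, 2.0, 3.7, 2.1, 7.6 → max 7.6
Smallest max regret = 6.4 → A.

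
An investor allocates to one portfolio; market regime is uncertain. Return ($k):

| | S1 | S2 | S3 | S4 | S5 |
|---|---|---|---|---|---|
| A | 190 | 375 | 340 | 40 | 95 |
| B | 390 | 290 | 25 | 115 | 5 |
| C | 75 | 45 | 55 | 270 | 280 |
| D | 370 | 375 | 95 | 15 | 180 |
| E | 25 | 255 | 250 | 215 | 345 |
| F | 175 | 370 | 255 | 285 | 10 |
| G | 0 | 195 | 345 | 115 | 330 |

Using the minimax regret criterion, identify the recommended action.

A

Column bests: S1=390, S2=375, S3=345, S4=285, S5=345.
A regrets: 200, 0, 5, 245, 250 → max 250
B regrets: 0, 85, 320, 170, 340 → max 340
C regrets: 315, 330, 290, 15, 65 → max 330
D regrets: 20, 0, 250, 270, 165 → max 270
E regrets: 365, 120, 95, 70, 0 → max 365
F regrets: 215, 5, 90, 0, 335 → max 335
G regrets: 390, 180, 0, 170, 15 → max 390
Smallest max regret = 250 → A.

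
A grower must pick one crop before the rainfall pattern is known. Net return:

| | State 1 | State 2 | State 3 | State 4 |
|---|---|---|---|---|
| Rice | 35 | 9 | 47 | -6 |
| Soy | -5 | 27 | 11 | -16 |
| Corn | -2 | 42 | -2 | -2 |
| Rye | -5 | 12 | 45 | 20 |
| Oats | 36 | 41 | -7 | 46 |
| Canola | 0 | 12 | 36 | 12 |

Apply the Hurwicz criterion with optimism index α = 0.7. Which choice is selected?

Rice

Rice: 0.7·47 + 0.3·(-6) = 31.1
Soy: 0.7·27 + 0.3·(-16) = 14.1
Corn: 0.7·42 + 0.3·(-2) = 28.8
Rye: 0.7·45 + 0.3·(-5) = 30
Oats: 0.7·46 + 0.3·(-7) = 30.1
Canola: 0.7·36 + 0.3·0 = 25.2
Highest Hurwicz score = 31.1 → Rice.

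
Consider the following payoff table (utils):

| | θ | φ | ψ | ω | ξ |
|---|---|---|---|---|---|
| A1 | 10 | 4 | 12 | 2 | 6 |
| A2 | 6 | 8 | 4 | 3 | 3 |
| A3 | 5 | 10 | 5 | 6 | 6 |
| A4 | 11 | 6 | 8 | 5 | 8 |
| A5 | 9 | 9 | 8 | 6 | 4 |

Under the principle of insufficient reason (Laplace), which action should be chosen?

Row averages: A1=6.8, A2=4.8, A3=6.4, A4=7.6, A5=7.2
Highest average = 7.6 → A4.

A4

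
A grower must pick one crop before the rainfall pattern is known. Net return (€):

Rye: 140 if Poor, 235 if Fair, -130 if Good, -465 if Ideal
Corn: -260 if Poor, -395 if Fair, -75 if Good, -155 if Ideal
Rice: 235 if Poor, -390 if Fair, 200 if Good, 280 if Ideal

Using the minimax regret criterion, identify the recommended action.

Rice

Column bests: Poor=235, Fair=235, Good=200, Ideal=280.
Rye regrets: 95, 0, 330, 745 → max 745
Corn regrets: 495, 630, 275, 435 → max 630
Rice regrets: 0, 625, 0, 0 → max 625
Smallest max regret = 625 → Rice.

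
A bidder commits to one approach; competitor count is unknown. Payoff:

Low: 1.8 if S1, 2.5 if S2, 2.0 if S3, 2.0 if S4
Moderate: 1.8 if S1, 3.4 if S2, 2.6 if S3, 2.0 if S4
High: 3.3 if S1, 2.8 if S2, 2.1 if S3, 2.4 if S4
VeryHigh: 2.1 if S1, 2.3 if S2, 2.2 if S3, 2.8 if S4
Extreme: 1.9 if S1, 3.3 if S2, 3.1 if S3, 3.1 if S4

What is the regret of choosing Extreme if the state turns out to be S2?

0.1

Best payoff under S2 is 3.4.
Regret = 3.4 − 3.3 = 0.1.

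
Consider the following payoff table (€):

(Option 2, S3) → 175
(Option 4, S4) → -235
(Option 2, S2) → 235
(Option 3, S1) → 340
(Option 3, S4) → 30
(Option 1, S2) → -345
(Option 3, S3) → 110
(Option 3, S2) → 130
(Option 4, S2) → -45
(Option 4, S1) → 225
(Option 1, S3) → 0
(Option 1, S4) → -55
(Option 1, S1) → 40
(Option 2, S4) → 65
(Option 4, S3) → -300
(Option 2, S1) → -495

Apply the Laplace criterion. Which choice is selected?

Option 3

Row averages: Option 1=-90, Option 2=-5, Option 3=152.5, Option 4=-88.75
Highest average = 152.5 → Option 3.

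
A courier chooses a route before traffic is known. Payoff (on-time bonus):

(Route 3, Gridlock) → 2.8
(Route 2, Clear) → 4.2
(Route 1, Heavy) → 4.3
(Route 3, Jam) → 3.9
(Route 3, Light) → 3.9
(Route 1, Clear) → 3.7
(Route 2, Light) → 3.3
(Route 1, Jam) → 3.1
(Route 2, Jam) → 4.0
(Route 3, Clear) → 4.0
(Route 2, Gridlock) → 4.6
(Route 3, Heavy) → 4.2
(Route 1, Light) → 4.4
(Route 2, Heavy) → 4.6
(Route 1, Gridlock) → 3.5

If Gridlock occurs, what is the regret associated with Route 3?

Best payoff under Gridlock is 4.6.
Regret = 4.6 − 2.8 = 1.8.

1.8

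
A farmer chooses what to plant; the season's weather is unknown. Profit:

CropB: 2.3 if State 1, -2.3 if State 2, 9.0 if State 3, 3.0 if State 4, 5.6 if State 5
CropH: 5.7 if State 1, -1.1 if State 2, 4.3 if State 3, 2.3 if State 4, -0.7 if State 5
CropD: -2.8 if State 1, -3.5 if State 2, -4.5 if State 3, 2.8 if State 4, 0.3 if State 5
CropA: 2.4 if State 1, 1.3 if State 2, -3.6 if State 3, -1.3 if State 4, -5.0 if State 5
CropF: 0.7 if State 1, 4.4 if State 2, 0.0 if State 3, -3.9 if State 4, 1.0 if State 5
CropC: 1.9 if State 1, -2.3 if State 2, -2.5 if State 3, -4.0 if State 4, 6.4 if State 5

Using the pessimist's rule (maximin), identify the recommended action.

Row minima: CropB=-2.3, CropH=-1.1, CropD=-4.5, CropA=-5.0, CropF=-3.9, CropC=-4.0
Best worst-case = -1.1 → CropH.

CropH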